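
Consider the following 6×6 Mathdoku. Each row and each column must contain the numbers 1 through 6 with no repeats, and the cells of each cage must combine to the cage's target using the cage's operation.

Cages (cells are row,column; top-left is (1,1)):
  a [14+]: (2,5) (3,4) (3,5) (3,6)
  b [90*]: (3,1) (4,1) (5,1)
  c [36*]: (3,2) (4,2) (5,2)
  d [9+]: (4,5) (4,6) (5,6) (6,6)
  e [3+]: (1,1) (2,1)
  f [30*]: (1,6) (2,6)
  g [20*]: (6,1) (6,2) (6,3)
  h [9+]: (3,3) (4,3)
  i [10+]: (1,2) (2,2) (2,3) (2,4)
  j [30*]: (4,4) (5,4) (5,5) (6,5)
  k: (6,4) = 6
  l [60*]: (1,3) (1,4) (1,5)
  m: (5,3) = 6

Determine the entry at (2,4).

Cage m is given, so (5,3) = 6.
Cage k is given, leaving (6,4) = 6.
In row 5, 4 can only go at (5,6), so (5,6) = 4.
Row 4 needs a 4, and only (4,3) is open for it.
Column 3 already has 4, which forces (3,3) = 5.
5 is placed in column 3; hence (6,3) = 1.
1 is placed in row 6, leaving (6,6) = 2.
Cage d needs sum 9, which forces (4,5) = 2.
Cage d has sum 9; hence (4,6) = 1.
The 4 cells of cage j must have product 30; hence (5,4) = 2.
The 4 cells of cage j must have product 30, so (5,5) = 1.
Cage c has product 36, leaving (3,2) = 2.
Cage a needs sum 14, so (3,4) = 1.
Cage c needs product 36, so (4,2) = 6.
Row 5 already has 2, which forces (5,2) = 3.
Cage i needs sum 10, leaving (2,3) = 2.
Cage i has sum 10, which forces (2,4) = 3.
Cage b needs product 90, which forces (3,1) = 6.
Row 3 already has 6, leaving (3,6) = 3.
Cage b has product 90, so (4,1) = 3.
Column 4 now contains 3; hence (4,4) = 5.
3 is placed in row 5, which forces (5,1) = 5.
Column 1 now contains 5; hence (6,1) = 4.
4 is placed in row 6, which forces (6,2) = 5.
5 is placed in row 6; hence (6,5) = 3.
Cage e's pair has sum 3, leaving (1,1) = 2.
Column 3 already has 2, leaving (1,3) = 3.
Column 4 now contains 5, leaving (1,4) = 4.
Cage l needs product 60, which forces (1,5) = 5.
Row 1 now contains 5; hence (1,6) = 6.
Row 2 already has 2; hence (2,1) = 1.
1 is placed in row 2, so (2,2) = 4.
Cage a needs sum 14; hence (2,5) = 6.
Column 6 already has 6, so (2,6) = 5.
3 is placed in row 3, which forces (3,5) = 4.
4 is placed in row 1, which forces (1,2) = 1.
Filled in: 2 1 3 4 5 6 / 1 4 2 3 6 5 / 6 2 5 1 4 3 / 3 6 4 5 2 1 / 5 3 6 2 1 4 / 4 5 1 6 3 2.

3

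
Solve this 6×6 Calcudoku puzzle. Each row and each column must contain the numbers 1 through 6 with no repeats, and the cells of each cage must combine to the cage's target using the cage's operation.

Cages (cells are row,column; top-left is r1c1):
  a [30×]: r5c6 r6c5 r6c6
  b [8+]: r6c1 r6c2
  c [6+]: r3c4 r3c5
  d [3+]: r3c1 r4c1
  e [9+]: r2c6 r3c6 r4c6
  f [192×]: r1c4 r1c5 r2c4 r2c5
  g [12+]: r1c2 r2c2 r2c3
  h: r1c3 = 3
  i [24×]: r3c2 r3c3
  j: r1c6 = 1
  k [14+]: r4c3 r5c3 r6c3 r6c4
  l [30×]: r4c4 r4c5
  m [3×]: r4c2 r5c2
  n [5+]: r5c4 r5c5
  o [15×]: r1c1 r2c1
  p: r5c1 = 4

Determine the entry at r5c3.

Cage h is given, which forces r1c3 = 3.
Cage j is given; hence r1c6 = 1.
Cage p is a single given cell; hence r5c1 = 4.
Row 1 now contains 3, which forces r1c1 = 5.
Cage o's pair has product 15, leaving r2c1 = 3.
Row 3 needs a 3, and only r3c6 is open for it.
In row 4, 3 can only go at r4c2, so r4c2 = 3.
3 is placed in column 2; hence r5c2 = 1.
Row 2 needs a 1, and only r2c3 is open for it.
The 3 cells of cage g must have sum 12, leaving r1c2 = 6.
Cage g needs sum 12; hence r2c2 = 5.
Column 2 now contains 6, leaving r3c2 = 4.
4 is placed in row 3, which forces r3c3 = 6.
Column 2 now contains 6, leaving r6c2 = 2.
Row 6 now contains 2, leaving r6c1 = 6.
The 4 cells of cage k must have sum 14, leaving r6c4 = 3.
3 is placed in row 6, so r6c5 = 1.
6 is placed in row 6; hence r6c6 = 5.
Cage c needs two cells with sum 6, so r3c4 = 1.
Column 5 now contains 1, leaving r3c5 = 5.
Column 5 already has 5, so r4c5 = 6.
3 is placed in column 4, leaving r5c4 = 2.
Cage n needs two cells with sum 5, which forces r5c5 = 3.
The 3 cells of cage a must have product 30, which forces r5c6 = 6.
5 is placed in row 6; hence r6c3 = 4.
Column 4 already has 2, leaving r1c4 = 4.
Cage f needs product 192; hence r1c5 = 2.
The 4 cells of cage f must have product 192, which forces r2c4 = 6.
Column 5 now contains 6, so r2c5 = 4.
4 is placed in row 2; hence r2c6 = 2.
Row 3 already has 1, so r3c1 = 2.
Cage d needs two cells with sum 3, so r4c1 = 1.
The 4 cells of cage k must have sum 14, leaving r4c3 = 2.
Row 4 already has 6; hence r4c4 = 5.
2 is placed in column 6, leaving r4c6 = 4.
Row 5 already has 2, which forces r5c3 = 5.
Completed grid: 5 6 3 4 2 1 / 3 5 1 6 4 2 / 2 4 6 1 5 3 / 1 3 2 5 6 4 / 4 1 5 2 3 6 / 6 2 4 3 1 5.

5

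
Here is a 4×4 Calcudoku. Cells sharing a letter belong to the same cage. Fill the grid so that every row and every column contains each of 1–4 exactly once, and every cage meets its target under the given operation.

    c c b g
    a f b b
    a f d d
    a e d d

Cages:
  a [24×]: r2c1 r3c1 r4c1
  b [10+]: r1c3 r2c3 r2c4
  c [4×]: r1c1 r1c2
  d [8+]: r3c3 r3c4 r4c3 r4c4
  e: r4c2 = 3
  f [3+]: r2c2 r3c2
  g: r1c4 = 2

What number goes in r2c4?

G is a freebie; hence r1c4 = 2.
Cage e is given, so r4c2 = 3.
The only place for 3 in row 1 is r1c3.
Cage b has sum 10, so r2c3 = 4.
Cage b has sum 10, so r2c4 = 3.
3 is placed in row 2; hence r2c1 = 2.
Row 2 already has 2, which forces r2c2 = 1.
Cage a has product 24, leaving r3c1 = 3.
Column 2 already has 1, which forces r3c2 = 2.
Row 3 now contains 2, so r3c3 = 1.
Row 3 now contains 1, so r3c4 = 4.
Cage a needs product 24, leaving r4c1 = 4.
Column 3 already has 1, so r4c3 = 2.
Column 4 already has 4, which forces r4c4 = 1.
4 is placed in column 1, so r1c1 = 1.
Column 2 already has 1, which forces r1c2 = 4.
The full grid is 1 4 3 2 / 2 1 4 3 / 3 2 1 4 / 4 3 2 1.

3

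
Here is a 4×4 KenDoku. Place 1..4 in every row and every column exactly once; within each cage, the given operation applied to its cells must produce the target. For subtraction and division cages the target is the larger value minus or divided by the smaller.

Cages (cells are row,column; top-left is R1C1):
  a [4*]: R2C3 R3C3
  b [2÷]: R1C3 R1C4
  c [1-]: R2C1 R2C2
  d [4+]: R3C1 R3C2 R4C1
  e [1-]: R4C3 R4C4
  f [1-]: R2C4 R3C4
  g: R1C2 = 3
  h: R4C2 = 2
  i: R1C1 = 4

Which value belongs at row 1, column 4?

1

Cage i is a single given cell, leaving R1C1 = 4.
Cage g is a single given cell, leaving R1C2 = 3.
Cage d needs sum 4, so R3C1 = 2.
Cage d has sum 4, leaving R3C2 = 1.
Row 3 already has 1; hence R3C3 = 4.
Row 3 now contains 4; hence R3C4 = 3.
Cage d needs sum 4, leaving R4C1 = 1.
Cage h is a single given cell; hence R4C2 = 2.
2 is placed in row 4, so R4C3 = 3.
2 is placed in row 4, which forces R4C4 = 4.
Column 1 already has 1, which forces R2C1 = 3.
Column 2 now contains 2, leaving R2C2 = 4.
Column 3 already has 4, which forces R2C3 = 1.
Cage f needs two cells with difference 1, which forces R2C4 = 2.
Column 3 already has 1, leaving R1C3 = 2.
Column 4 now contains 2; hence R1C4 = 1.
Completed grid: 4 3 2 1 / 3 4 1 2 / 2 1 4 3 / 1 2 3 4.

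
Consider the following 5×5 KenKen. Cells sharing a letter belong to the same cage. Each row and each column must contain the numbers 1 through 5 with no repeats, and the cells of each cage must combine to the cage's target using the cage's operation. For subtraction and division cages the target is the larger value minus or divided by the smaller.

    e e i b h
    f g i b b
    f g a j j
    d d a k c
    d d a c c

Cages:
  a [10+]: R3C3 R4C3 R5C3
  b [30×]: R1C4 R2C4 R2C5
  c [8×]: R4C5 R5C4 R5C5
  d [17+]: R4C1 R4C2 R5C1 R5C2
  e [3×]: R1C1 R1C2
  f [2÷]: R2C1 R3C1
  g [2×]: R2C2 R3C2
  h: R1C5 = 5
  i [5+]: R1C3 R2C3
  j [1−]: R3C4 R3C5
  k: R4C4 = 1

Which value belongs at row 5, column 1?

Cage h is a single given cell, leaving R1C5 = 5.
K is a freebie; hence R4C4 = 1.
The 3 cells of cage b must have product 30, leaving R2C4 = 5.
Cage c has product 8; hence R5C5 = 1.
The only place for 4 in row 1 is R1C3.
The two cells of cage i must have sum 5, so R2C3 = 1.
Row 2 now contains 1, which forces R2C2 = 2.
2 is placed in row 2, leaving R2C5 = 3.
Cage g's pair has product 2; hence R3C2 = 1.
Cage e needs two cells with product 3; hence R1C1 = 1.
1 is placed in column 2, which forces R1C2 = 3.
Cage b needs product 30; hence R1C4 = 2.
2 is placed in row 2; hence R2C1 = 4.
Cage f needs two cells with quotient 2, so R3C1 = 2.
The two cells of cage j must have difference 1, leaving R3C4 = 3.
Row 3 now contains 2; hence R3C5 = 4.
4 is placed in column 5, which forces R4C5 = 2.
2 is placed in column 4, so R5C4 = 4.
Row 3 already has 3, so R3C3 = 5.
Cage d has sum 17; hence R4C1 = 5.
Cage d has sum 17; hence R4C2 = 4.
Cage a needs sum 10; hence R4C3 = 3.
Cage d needs sum 17, so R5C1 = 3.
Row 5 now contains 4, leaving R5C2 = 5.
The 3 cells of cage a must have sum 10; hence R5C3 = 2.
The full grid is 1 3 4 2 5 / 4 2 1 5 3 / 2 1 5 3 4 / 5 4 3 1 2 / 3 5 2 4 1.

3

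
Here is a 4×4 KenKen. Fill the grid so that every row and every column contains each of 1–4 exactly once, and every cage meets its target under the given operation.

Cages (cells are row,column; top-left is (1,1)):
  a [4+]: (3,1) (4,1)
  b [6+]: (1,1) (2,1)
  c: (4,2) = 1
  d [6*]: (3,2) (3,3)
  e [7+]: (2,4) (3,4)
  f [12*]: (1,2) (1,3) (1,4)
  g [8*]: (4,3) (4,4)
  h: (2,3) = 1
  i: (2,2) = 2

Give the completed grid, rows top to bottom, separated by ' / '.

Cage i is given, so (2,2) = 2.
H is a freebie, leaving (2,3) = 1.
Column 2 already has 2, so (3,2) = 3.
Row 3 already has 3, so (3,3) = 2.
Row 3 already has 3, so (3,4) = 4.
C is a freebie, so (4,2) = 1.
Column 3 now contains 2, so (4,3) = 4.
4 is placed in column 4, so (4,4) = 2.
Cage b's pair has sum 6, leaving (1,1) = 2.
Column 2 already has 1; hence (1,2) = 4.
4 is placed in column 3; hence (1,3) = 3.
The 3 cells of cage f must have product 12; hence (1,4) = 1.
2 is placed in row 2; hence (2,1) = 4.
4 is placed in column 4, leaving (2,4) = 3.
Row 3 already has 3, leaving (3,1) = 1.
Row 4 now contains 1, which forces (4,1) = 3.

2 4 3 1 / 4 2 1 3 / 1 3 2 4 / 3 1 4 2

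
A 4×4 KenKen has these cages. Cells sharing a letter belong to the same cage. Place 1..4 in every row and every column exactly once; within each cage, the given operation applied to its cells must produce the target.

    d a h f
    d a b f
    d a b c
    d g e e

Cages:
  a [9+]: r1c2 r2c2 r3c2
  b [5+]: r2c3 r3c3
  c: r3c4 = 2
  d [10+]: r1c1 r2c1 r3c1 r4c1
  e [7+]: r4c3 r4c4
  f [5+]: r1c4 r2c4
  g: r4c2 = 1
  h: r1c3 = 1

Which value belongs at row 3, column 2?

H is a freebie, so r1c3 = 1.
C is a freebie, leaving r3c4 = 2.
Cage g is a single given cell, leaving r4c2 = 1.
Cage f needs two cells with sum 5, so r1c4 = 4.
Cage b needs two cells with sum 5, leaving r2c3 = 2.
Cage f's pair has sum 5, so r2c4 = 1.
The two cells of cage b must have sum 5; hence r3c3 = 3.
Column 3 already has 3, which forces r4c3 = 4.
4 is placed in column 4; hence r4c4 = 3.
Cage d has sum 10; hence r1c1 = 3.
Cage a needs sum 9, leaving r1c2 = 2.
Cage d has sum 10, which forces r2c1 = 4.
The 3 cells of cage a must have sum 9, which forces r2c2 = 3.
Cage d has sum 10; hence r3c1 = 1.
Row 3 now contains 3, so r3c2 = 4.
3 is placed in row 4; hence r4c1 = 2.
The full grid is 3 2 1 4 / 4 3 2 1 / 1 4 3 2 / 2 1 4 3.

4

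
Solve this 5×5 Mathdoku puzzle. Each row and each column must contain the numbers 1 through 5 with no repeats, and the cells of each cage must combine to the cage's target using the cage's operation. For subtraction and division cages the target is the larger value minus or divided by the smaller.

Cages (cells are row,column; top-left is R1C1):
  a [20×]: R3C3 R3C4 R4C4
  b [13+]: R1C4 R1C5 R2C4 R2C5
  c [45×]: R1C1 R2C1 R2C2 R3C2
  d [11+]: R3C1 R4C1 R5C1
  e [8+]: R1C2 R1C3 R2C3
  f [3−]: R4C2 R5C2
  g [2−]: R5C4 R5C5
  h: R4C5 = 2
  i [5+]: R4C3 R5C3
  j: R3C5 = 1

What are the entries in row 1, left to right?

1 2 5 4 3

Cage j is a single given cell; hence R3C5 = 1.
H is a freebie, which forces R4C5 = 2.
Cage a has product 20; hence R4C4 = 1.
Row 3 needs a 2, and only R3C1 is open for it.
In row 3, 3 can only go at R3C2, so R3C2 = 3.
Row 4 needs a 3, and only R4C3 is open for it.
Cage i needs two cells with sum 5, so R5C3 = 2.
The 3 cells of cage e must have sum 8, which forces R1C2 = 2.
Cage f's pair has difference 3, which forces R4C2 = 4.
Row 5 now contains 2, leaving R5C2 = 1.
Column 2 already has 1, which forces R2C2 = 5.
Row 2 already has 5, leaving R2C3 = 1.
Cage b needs sum 13, so R2C4 = 2.
4 is placed in row 4, which forces R4C1 = 5.
Cage d needs sum 11, leaving R5C1 = 4.
The 4 cells of cage c must have product 45, so R1C1 = 1.
Column 3 already has 1, which forces R1C3 = 5.
Row 1 now contains 5, which forces R1C5 = 3.
Row 2 now contains 1; hence R2C1 = 3.
Column 5 already has 3, so R2C5 = 4.
5 is placed in column 3; hence R3C3 = 4.
Row 3 now contains 4, which forces R3C4 = 5.
5 is placed in column 4; hence R5C4 = 3.
Column 5 already has 3, which forces R5C5 = 5.
Row 1 already has 3, which forces R1C4 = 4.
Filled in: 1 2 5 4 3 / 3 5 1 2 4 / 2 3 4 5 1 / 5 4 3 1 2 / 4 1 2 3 5.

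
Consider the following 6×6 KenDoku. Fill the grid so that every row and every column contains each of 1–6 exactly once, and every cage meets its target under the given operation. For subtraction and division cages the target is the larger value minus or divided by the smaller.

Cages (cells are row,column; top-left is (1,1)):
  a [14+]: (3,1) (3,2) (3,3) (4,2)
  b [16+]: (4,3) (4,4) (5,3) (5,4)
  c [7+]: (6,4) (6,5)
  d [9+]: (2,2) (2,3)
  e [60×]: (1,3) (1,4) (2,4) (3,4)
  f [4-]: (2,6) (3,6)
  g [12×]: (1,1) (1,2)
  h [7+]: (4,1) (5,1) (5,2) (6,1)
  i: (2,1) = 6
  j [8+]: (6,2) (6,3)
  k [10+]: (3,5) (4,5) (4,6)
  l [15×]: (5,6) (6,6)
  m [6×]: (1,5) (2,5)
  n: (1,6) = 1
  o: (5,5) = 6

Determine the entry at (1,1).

4

Cage n is given, which forces (1,6) = 1.
I is a freebie, so (2,1) = 6.
Cage h needs sum 7, so (5,2) = 1.
Cage o is given, leaving (5,5) = 6.
Cage f's pair has difference 4; hence (2,6) = 2.
The two cells of cage f must have difference 4, leaving (3,6) = 6.
The two cells of cage m must have product 6, which forces (1,5) = 2.
Row 2 now contains 2, leaving (2,5) = 3.
Row 2 needs a 1, and only (2,4) is open for it.
The only place for 4 in row 6 is (6,5).
The 3 cells of cage k must have sum 10, leaving (4,6) = 4.
Cage c's pair has sum 7, leaving (6,4) = 3.
Row 6 already has 3, so (6,6) = 5.
Column 6 already has 5, which forces (5,6) = 3.
The 4 cells of cage h must have sum 7, so (4,1) = 3.
Row 5 already has 3, leaving (5,1) = 2.
The 4 cells of cage h must have sum 7, leaving (6,1) = 1.
Column 1 now contains 3, leaving (1,1) = 4.
The two cells of cage g must have product 12, leaving (1,2) = 3.
Column 1 already has 4, which forces (3,1) = 5.
5 is placed in row 3, leaving (3,5) = 1.
Column 5 already has 1, so (4,5) = 5.
The 4 cells of cage a must have sum 14, which forces (3,2) = 4.
Cage a has sum 14, leaving (3,3) = 3.
Cage e has product 60, leaving (3,4) = 2.
Cage a needs sum 14, leaving (4,2) = 2.
Cage b has sum 16, which forces (4,3) = 1.
Cage b needs sum 16, so (4,4) = 6.
Column 2 now contains 2; hence (6,2) = 6.
Row 6 now contains 6, leaving (6,3) = 2.
Cage e needs product 60, leaving (1,3) = 6.
Column 4 now contains 6; hence (1,4) = 5.
Column 2 already has 4, leaving (2,2) = 5.
Cage d's pair has sum 9, leaving (2,3) = 4.
Column 3 now contains 4; hence (5,3) = 5.
Column 4 now contains 5, which forces (5,4) = 4.
The full grid is 4 3 6 5 2 1 / 6 5 4 1 3 2 / 5 4 3 2 1 6 / 3 2 1 6 5 4 / 2 1 5 4 6 3 / 1 6 2 3 4 5.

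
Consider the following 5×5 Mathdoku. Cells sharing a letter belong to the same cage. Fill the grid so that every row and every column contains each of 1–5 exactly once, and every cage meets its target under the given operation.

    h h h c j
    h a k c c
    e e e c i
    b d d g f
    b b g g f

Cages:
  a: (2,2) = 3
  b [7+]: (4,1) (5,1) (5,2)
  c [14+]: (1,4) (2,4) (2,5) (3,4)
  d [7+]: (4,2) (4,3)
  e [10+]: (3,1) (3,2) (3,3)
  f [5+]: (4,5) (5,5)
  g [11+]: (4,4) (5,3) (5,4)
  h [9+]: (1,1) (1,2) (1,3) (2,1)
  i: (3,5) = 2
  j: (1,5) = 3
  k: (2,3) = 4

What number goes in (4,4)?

Cage j is given, which forces (1,5) = 3.
A is a freebie, so (2,2) = 3.
Cage k is a single given cell, so (2,3) = 4.
I is a freebie; hence (3,5) = 2.
Column 5 now contains 2, leaving (2,5) = 5.
The 4 cells of cage c must have sum 14; hence (3,4) = 3.
In row 4, 3 can only go at (4,3), so (4,3) = 3.
The two cells of cage d must have sum 7, leaving (4,2) = 4.
Row 4 now contains 4, which forces (4,5) = 1.
1 is placed in column 5; hence (5,5) = 4.
The 3 cells of cage e must have sum 10, so (3,1) = 4.
Row 4 already has 1; hence (4,1) = 2.
Cage g has sum 11; hence (4,4) = 5.
Cage b needs sum 7, which forces (5,1) = 3.
Cage b needs sum 7, so (5,2) = 2.
Cage g needs sum 11, so (5,3) = 5.
The 3 cells of cage g must have sum 11, so (5,4) = 1.
2 is placed in column 1; hence (1,1) = 5.
Cage h needs sum 9, leaving (1,2) = 1.
The 4 cells of cage h must have sum 9, which forces (1,3) = 2.
Column 4 already has 5, which forces (1,4) = 4.
2 is placed in column 1; hence (2,1) = 1.
1 is placed in column 4, leaving (2,4) = 2.
Cage e needs sum 10, so (3,2) = 5.
Column 3 already has 5, so (3,3) = 1.
The full grid is 5 1 2 4 3 / 1 3 4 2 5 / 4 5 1 3 2 / 2 4 3 5 1 / 3 2 5 1 4.

5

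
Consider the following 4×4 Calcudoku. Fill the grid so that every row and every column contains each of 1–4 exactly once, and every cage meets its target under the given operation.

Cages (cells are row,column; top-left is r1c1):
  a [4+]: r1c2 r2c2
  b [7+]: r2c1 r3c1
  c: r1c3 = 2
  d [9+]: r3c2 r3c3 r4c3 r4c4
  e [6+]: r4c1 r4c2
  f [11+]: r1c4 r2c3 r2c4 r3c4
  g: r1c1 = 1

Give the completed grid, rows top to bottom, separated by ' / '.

G is a freebie, which forces r1c1 = 1.
Row 1 now contains 1, which forces r1c2 = 3.
Cage c is a single given cell, leaving r1c3 = 2.
2 is placed in row 1, which forces r1c4 = 4.
3 is placed in column 2, so r2c2 = 1.
Cage f has sum 11, which forces r2c3 = 4.
Cage f needs sum 11; hence r2c4 = 2.
Cage f has sum 11; hence r3c4 = 1.
1 is placed in column 4, which forces r4c4 = 3.
Row 2 now contains 4; hence r2c1 = 3.
The two cells of cage b must have sum 7, which forces r3c1 = 4.
Cage d has sum 9, so r3c2 = 2.
1 is placed in row 3, so r3c3 = 3.
Column 1 now contains 4, leaving r4c1 = 2.
Column 2 now contains 2; hence r4c2 = 4.
3 is placed in row 4, so r4c3 = 1.

1 3 2 4 / 3 1 4 2 / 4 2 3 1 / 2 4 1 3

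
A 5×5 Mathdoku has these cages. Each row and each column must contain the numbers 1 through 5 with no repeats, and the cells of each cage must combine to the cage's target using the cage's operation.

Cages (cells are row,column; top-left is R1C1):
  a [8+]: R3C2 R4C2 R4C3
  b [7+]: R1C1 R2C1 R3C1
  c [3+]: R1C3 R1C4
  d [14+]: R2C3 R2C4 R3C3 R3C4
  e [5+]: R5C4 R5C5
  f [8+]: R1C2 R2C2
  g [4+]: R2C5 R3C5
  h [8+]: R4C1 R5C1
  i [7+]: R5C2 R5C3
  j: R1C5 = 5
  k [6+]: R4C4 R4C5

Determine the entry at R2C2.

5

J is a freebie, so R1C5 = 5.
5 is placed in row 1, so R1C2 = 3.
Cage f's pair has sum 8, which forces R2C2 = 5.
In row 1, 4 can only go at R1C1, so R1C1 = 4.
In row 5, 2 can only go at R5C2, so R5C2 = 2.
Cage a has sum 8, which forces R4C3 = 3.
Cage i needs two cells with sum 7, leaving R5C3 = 5.
The 4 cells of cage d must have sum 14, which forces R3C4 = 5.
3 is placed in row 4; hence R4C1 = 5.
Row 5 now contains 5; hence R5C1 = 3.
The only place for 3 in row 3 is R3C5.
3 is placed in column 5; hence R2C5 = 1.
1 is placed in column 5, which forces R5C5 = 4.
Row 2 already has 1, so R2C1 = 2.
Row 2 already has 2, leaving R2C3 = 4.
The 4 cells of cage d must have sum 14, so R2C4 = 3.
Cage b needs sum 7; hence R3C1 = 1.
Row 3 already has 1; hence R3C2 = 4.
Column 3 now contains 4, which forces R3C3 = 2.
4 is placed in column 2, leaving R4C2 = 1.
The two cells of cage k must have sum 6, leaving R4C4 = 4.
4 is placed in column 5, which forces R4C5 = 2.
Row 5 now contains 4, so R5C4 = 1.
Column 3 now contains 2, leaving R1C3 = 1.
Column 4 now contains 1, which forces R1C4 = 2.
Filled in: 4 3 1 2 5 / 2 5 4 3 1 / 1 4 2 5 3 / 5 1 3 4 2 / 3 2 5 1 4.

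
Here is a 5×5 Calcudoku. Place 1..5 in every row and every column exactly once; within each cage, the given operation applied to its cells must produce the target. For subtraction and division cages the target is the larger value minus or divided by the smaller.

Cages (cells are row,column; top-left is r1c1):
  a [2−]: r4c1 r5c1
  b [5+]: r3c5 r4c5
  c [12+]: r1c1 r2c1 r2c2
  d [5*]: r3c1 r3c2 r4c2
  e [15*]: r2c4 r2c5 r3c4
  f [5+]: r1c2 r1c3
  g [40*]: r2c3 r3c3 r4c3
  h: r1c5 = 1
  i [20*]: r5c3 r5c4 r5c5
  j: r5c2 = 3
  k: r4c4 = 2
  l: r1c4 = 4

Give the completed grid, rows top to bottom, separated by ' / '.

5 2 3 4 1 / 3 4 2 1 5 / 1 5 4 3 2 / 4 1 5 2 3 / 2 3 1 5 4

L is a freebie, leaving r1c4 = 4.
H is a freebie, so r1c5 = 1.
The 3 cells of cage d must have product 5, so r3c1 = 1.
Cage d has product 5, leaving r3c2 = 5.
5 is placed in row 3; hence r3c4 = 3.
The 3 cells of cage d must have product 5, which forces r4c2 = 1.
Cage k is given, leaving r4c4 = 2.
Cage j is given; hence r5c2 = 3.
3 is placed in column 2; hence r1c2 = 2.
Cage f needs two cells with sum 5, which forces r1c3 = 3.
3 is placed in column 2, so r2c2 = 4.
Cage e has product 15, leaving r2c4 = 1.
Cage e has product 15, which forces r2c5 = 5.
Cage b needs two cells with sum 5, leaving r3c5 = 2.
Cage b's pair has sum 5, so r4c5 = 3.
1 is placed in column 4, leaving r5c4 = 5.
Column 5 now contains 5, so r5c5 = 4.
Row 1 now contains 3; hence r1c1 = 5.
Row 2 now contains 5; hence r2c1 = 3.
Row 2 now contains 5; hence r2c3 = 2.
2 is placed in row 3; hence r3c3 = 4.
Row 4 now contains 3, so r4c1 = 4.
Cage g has product 40, so r4c3 = 5.
5 is placed in row 5, leaving r5c1 = 2.
4 is placed in row 5, so r5c3 = 1.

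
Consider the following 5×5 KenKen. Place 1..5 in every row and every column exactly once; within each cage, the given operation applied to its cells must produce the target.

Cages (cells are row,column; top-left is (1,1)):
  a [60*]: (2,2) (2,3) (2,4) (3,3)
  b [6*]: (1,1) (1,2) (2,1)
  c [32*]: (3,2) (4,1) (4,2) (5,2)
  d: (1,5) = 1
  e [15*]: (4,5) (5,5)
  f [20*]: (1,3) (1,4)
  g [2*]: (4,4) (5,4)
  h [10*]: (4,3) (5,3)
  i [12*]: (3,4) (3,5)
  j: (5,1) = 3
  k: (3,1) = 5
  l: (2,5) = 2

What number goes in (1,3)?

Cage d is given, leaving (1,5) = 1.
L is a freebie, which forces (2,5) = 2.
Cage k is a single given cell; hence (3,1) = 5.
Cage c has product 32; hence (4,1) = 4.
J is a freebie, which forces (5,1) = 3.
Row 5 now contains 3, so (5,5) = 5.
3 is placed in column 1; hence (1,1) = 2.
Cage b needs product 6, leaving (1,2) = 3.
3 is placed in column 1, so (2,1) = 1.
The two cells of cage h must have product 10; hence (4,3) = 5.
5 is placed in column 5, leaving (4,5) = 3.
5 is placed in row 5, leaving (5,3) = 2.
Row 5 now contains 2, leaving (5,4) = 1.
Column 3 now contains 5, which forces (1,3) = 4.
Cage f's pair has product 20, leaving (1,4) = 5.
Column 3 now contains 4, leaving (2,3) = 3.
3 is placed in row 2, leaving (2,4) = 4.
The 4 cells of cage a must have product 60, leaving (3,3) = 1.
Cage i needs two cells with product 12, which forces (3,4) = 3.
Column 5 already has 3, which forces (3,5) = 4.
1 is placed in column 4; hence (4,4) = 2.
Row 5 already has 1, which forces (5,2) = 4.
Row 2 now contains 4; hence (2,2) = 5.
Row 3 already has 1, so (3,2) = 2.
2 is placed in row 4, which forces (4,2) = 1.
The full grid is 2 3 4 5 1 / 1 5 3 4 2 / 5 2 1 3 4 / 4 1 5 2 3 / 3 4 2 1 5.

4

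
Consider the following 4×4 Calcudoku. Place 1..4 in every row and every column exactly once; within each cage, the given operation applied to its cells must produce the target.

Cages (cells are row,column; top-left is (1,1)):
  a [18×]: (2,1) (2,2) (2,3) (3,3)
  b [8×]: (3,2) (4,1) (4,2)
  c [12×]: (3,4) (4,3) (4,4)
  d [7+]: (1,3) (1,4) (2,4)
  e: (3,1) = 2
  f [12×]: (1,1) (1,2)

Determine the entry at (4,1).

1

Cage e is a single given cell, which forces (3,1) = 2.
The 4 cells of cage a must have product 18, so (3,3) = 3.
Cage b has product 8, which forces (4,2) = 2.
Cage c needs product 12; hence (4,4) = 3.
Cage a has product 18, which forces (2,3) = 2.
The 3 cells of cage d must have sum 7; hence (1,4) = 2.
The only place for 1 in row 1 is (1,3).
The 3 cells of cage d must have sum 7, leaving (2,4) = 4.
The 3 cells of cage c must have product 12, so (3,4) = 1.
Column 3 already has 1, which forces (4,3) = 4.
Row 3 already has 1, leaving (3,2) = 4.
Row 4 now contains 4; hence (4,1) = 1.
The two cells of cage f must have product 12, which forces (1,1) = 4.
Column 2 now contains 4; hence (1,2) = 3.
1 is placed in column 1; hence (2,1) = 3.
Cage a needs product 18; hence (2,2) = 1.
Filled in: 4 3 1 2 / 3 1 2 4 / 2 4 3 1 / 1 2 4 3.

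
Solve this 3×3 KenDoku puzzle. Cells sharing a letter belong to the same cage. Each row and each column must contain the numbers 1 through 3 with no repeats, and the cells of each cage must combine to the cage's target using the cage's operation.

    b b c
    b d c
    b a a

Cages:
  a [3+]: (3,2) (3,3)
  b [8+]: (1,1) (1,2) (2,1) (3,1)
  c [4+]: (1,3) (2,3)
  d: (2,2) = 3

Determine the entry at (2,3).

Cage b needs sum 8, leaving (1,2) = 2.
Cage d is a single given cell, leaving (2,2) = 3.
Row 2 now contains 3, so (2,3) = 1.
2 is placed in column 2, which forces (3,2) = 1.
Column 3 now contains 1, so (3,3) = 2.
The 4 cells of cage b must have sum 8; hence (1,1) = 1.
Column 3 now contains 1; hence (1,3) = 3.
Row 2 already has 1; hence (2,1) = 2.
Row 3 already has 2, which forces (3,1) = 3.
Filled in: 1 2 3 / 2 3 1 / 3 1 2.

1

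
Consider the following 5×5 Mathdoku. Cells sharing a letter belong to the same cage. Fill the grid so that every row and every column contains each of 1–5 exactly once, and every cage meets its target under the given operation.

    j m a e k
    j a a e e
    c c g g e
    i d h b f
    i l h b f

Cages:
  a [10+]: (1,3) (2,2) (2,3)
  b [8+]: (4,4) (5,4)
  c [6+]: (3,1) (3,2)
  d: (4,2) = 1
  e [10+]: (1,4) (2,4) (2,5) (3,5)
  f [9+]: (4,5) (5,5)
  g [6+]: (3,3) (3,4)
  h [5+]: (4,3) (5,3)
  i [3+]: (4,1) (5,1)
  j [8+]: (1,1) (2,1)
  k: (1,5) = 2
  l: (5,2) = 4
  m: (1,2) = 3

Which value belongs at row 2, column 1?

3

Cage m is a single given cell, which forces (1,2) = 3.
K is a freebie, so (1,5) = 2.
Cage d is a single given cell; hence (4,2) = 1.
L is a freebie, so (5,2) = 4.
4 is placed in row 5, so (5,5) = 5.
Row 1 now contains 3; hence (1,1) = 5.
The two cells of cage j must have sum 8, which forces (2,1) = 3.
Row 4 already has 1, which forces (4,1) = 2.
Cage b's pair has sum 8, leaving (4,4) = 5.
5 is placed in column 5, leaving (4,5) = 4.
The two cells of cage i must have sum 3, so (5,1) = 1.
Row 5 already has 5; hence (5,4) = 3.
Cage e has sum 10, so (1,4) = 4.
The 3 cells of cage a must have sum 10; hence (2,2) = 5.
The 4 cells of cage e must have sum 10; hence (2,4) = 2.
4 is placed in column 5; hence (2,5) = 1.
Column 1 already has 1, so (3,1) = 4.
Cage c's pair has sum 6, leaving (3,2) = 2.
Row 3 already has 2, which forces (3,3) = 5.
Column 4 already has 2; hence (3,4) = 1.
Cage e has sum 10, leaving (3,5) = 3.
Row 4 already has 4, so (4,3) = 3.
Row 5 now contains 3, which forces (5,3) = 2.
Row 1 now contains 4, leaving (1,3) = 1.
1 is placed in row 2; hence (2,3) = 4.
Filled in: 5 3 1 4 2 / 3 5 4 2 1 / 4 2 5 1 3 / 2 1 3 5 4 / 1 4 2 3 5.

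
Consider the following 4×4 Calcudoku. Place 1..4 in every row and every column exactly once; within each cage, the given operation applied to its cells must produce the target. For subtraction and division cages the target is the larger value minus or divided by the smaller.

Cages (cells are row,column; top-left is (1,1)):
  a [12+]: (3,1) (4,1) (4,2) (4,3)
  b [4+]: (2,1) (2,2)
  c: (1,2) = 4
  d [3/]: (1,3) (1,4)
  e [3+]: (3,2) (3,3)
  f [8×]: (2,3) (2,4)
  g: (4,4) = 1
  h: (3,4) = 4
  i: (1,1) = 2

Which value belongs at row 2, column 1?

I is a freebie, which forces (1,1) = 2.
C is a freebie, which forces (1,2) = 4.
Cage h is given; hence (3,4) = 4.
G is a freebie, leaving (4,4) = 1.
Cage d's pair has quotient 3, leaving (1,3) = 1.
Column 4 now contains 1, so (1,4) = 3.
Cage f's pair has product 8; hence (2,3) = 4.
Column 4 now contains 4, which forces (2,4) = 2.
Row 3 already has 4; hence (3,1) = 3.
Column 3 already has 1, leaving (3,3) = 2.
Cage a needs sum 12, leaving (4,1) = 4.
2 is placed in column 3; hence (4,3) = 3.
Column 1 already has 3, which forces (2,1) = 1.
The two cells of cage b must have sum 4, which forces (2,2) = 3.
Row 3 already has 2, which forces (3,2) = 1.
Row 4 now contains 3, leaving (4,2) = 2.
The full grid is 2 4 1 3 / 1 3 4 2 / 3 1 2 4 / 4 2 3 1.

1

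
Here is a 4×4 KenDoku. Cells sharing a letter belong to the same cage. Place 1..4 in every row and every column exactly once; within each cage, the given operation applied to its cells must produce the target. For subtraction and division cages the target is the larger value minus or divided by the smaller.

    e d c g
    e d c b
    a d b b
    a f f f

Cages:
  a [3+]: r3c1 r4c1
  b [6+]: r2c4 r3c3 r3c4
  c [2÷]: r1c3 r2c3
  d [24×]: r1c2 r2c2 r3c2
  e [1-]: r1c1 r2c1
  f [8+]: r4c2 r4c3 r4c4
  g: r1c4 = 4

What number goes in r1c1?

3

Cage g is given, leaving r1c4 = 4.
Row 3 needs a 4, and only r3c2 is open for it.
Cage f needs sum 8, so r4c3 = 4.
In row 2, 4 can only go at r2c1, so r2c1 = 4.
The two cells of cage e must have difference 1, which forces r1c1 = 3.
3 is placed in row 1; hence r1c2 = 2.
Row 1 already has 2, so r1c3 = 1.
Column 2 now contains 2, leaving r2c2 = 3.
Column 3 now contains 1, leaving r2c3 = 2.
Row 2 already has 2, so r2c4 = 1.
Column 3 already has 2, which forces r3c3 = 3.
Row 3 now contains 3, which forces r3c4 = 2.
3 is placed in column 2, which forces r4c2 = 1.
Column 4 already has 1, leaving r4c4 = 3.
Row 3 already has 2, which forces r3c1 = 1.
Row 4 now contains 1, leaving r4c1 = 2.
Filled in: 3 2 1 4 / 4 3 2 1 / 1 4 3 2 / 2 1 4 3.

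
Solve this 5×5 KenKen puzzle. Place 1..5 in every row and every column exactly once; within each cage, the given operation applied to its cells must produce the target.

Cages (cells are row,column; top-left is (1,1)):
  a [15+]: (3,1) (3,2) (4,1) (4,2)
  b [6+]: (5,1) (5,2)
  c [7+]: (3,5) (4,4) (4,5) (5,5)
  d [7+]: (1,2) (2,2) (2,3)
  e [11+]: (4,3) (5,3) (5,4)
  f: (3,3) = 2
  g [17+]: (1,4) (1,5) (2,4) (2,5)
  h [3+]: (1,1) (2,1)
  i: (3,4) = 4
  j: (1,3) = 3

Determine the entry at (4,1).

Cage j is a single given cell, which forces (1,3) = 3.
Cage f is a single given cell, leaving (3,3) = 2.
Cage i is a single given cell; hence (3,4) = 4.
Cage c has sum 7, which forces (4,4) = 1.
Column 4 already has 4, which forces (1,4) = 5.
Cage g has sum 17, leaving (1,5) = 4.
The 4 cells of cage g must have sum 17, which forces (2,4) = 3.
Cage g needs sum 17; hence (2,5) = 5.
Column 4 already has 5, so (5,4) = 2.
The 4 cells of cage c must have sum 7; hence (4,5) = 2.
The only place for 3 in row 5 is (5,5).
Column 5 now contains 3, leaving (3,5) = 1.
In row 4, 5 can only go at (4,3), so (4,3) = 5.
5 is placed in column 3; hence (5,3) = 4.
The 3 cells of cage d must have sum 7; hence (1,2) = 2.
Cage d has sum 7, so (2,2) = 4.
4 is placed in column 3, leaving (2,3) = 1.
Column 2 already has 4, leaving (4,2) = 3.
Row 1 now contains 2, leaving (1,1) = 1.
1 is placed in row 2; hence (2,1) = 2.
Cage a needs sum 15; hence (3,1) = 3.
3 is placed in column 2, leaving (3,2) = 5.
Row 4 now contains 3, so (4,1) = 4.
Column 1 now contains 1, leaving (5,1) = 5.
5 is placed in column 2, so (5,2) = 1.
The full grid is 1 2 3 5 4 / 2 4 1 3 5 / 3 5 2 4 1 / 4 3 5 1 2 / 5 1 4 2 3.

4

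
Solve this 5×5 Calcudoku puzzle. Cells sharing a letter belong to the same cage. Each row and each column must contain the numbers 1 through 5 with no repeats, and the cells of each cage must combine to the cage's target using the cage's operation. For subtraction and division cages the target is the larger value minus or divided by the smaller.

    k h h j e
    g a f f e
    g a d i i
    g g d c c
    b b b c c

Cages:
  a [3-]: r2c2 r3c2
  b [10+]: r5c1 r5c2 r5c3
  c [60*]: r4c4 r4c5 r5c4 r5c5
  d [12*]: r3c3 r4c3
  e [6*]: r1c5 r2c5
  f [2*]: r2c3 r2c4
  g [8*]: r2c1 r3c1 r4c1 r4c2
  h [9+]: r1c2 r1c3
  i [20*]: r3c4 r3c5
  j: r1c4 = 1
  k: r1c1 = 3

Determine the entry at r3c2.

2

K is a freebie, which forces r1c1 = 3.
Cage j is given, so r1c4 = 1.
Row 1 already has 3, which forces r1c5 = 2.
Column 4 now contains 1, so r2c4 = 2.
Column 5 already has 2; hence r2c5 = 3.
Cage g has product 8, so r4c2 = 1.
The two cells of cage a must have difference 3, which forces r2c2 = 5.
Row 2 already has 2; hence r2c3 = 1.
Cage a needs two cells with difference 3; hence r3c2 = 2.
The 4 cells of cage c must have product 60; hence r5c5 = 1.
Column 2 now contains 5; hence r1c2 = 4.
Cage h needs two cells with sum 9; hence r1c3 = 5.
Row 2 now contains 1, leaving r2c1 = 4.
The 4 cells of cage g must have product 8, leaving r3c1 = 1.
Cage g has product 8, leaving r4c1 = 2.
Column 1 now contains 2; hence r5c1 = 5.
The 3 cells of cage b must have sum 10, which forces r5c2 = 3.
Column 3 already has 5, which forces r5c3 = 2.
Row 5 already has 3, which forces r5c4 = 4.
Column 4 now contains 4, which forces r3c4 = 5.
The two cells of cage i must have product 20, so r3c5 = 4.
Cage c needs product 60, so r4c4 = 3.
Cage c has product 60; hence r4c5 = 5.
4 is placed in row 3, leaving r3c3 = 3.
Row 4 now contains 3, leaving r4c3 = 4.
Filled in: 3 4 5 1 2 / 4 5 1 2 3 / 1 2 3 5 4 / 2 1 4 3 5 / 5 3 2 4 1.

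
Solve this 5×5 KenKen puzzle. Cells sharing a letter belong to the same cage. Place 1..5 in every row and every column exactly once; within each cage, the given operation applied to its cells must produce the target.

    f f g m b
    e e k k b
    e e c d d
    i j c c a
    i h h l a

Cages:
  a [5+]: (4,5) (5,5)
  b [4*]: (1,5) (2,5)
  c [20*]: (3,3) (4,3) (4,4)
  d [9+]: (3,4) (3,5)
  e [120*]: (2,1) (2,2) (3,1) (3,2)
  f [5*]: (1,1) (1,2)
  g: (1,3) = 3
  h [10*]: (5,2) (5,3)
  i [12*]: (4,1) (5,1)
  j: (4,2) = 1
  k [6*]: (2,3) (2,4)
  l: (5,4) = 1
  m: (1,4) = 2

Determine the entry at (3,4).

Cage g is given, leaving (1,3) = 3.
Cage m is given, leaving (1,4) = 2.
Column 3 already has 3, leaving (2,3) = 2.
Column 4 already has 2; hence (2,4) = 3.
J is a freebie, which forces (4,2) = 1.
Column 3 now contains 2; hence (5,3) = 5.
Cage l is given, so (5,4) = 1.
Cage f's pair has product 5, leaving (1,1) = 1.
Column 2 now contains 1; hence (1,2) = 5.
Row 1 now contains 1, leaving (1,5) = 4.
Column 2 now contains 5, which forces (2,2) = 4.
Column 5 already has 4, which forces (2,5) = 1.
Cage c has product 20, so (3,3) = 1.
Column 5 already has 4; hence (3,5) = 5.
Column 3 now contains 5, so (4,3) = 4.
Cage c needs product 20, so (4,4) = 5.
5 is placed in row 5, which forces (5,2) = 2.
2 is placed in row 5, leaving (5,5) = 3.
Row 2 already has 4, which forces (2,1) = 5.
Cage e has product 120, so (3,1) = 2.
2 is placed in column 2, leaving (3,2) = 3.
Row 3 already has 5, which forces (3,4) = 4.
Row 4 now contains 4, which forces (4,1) = 3.
3 is placed in column 5; hence (4,5) = 2.
3 is placed in row 5, which forces (5,1) = 4.
Completed grid: 1 5 3 2 4 / 5 4 2 3 1 / 2 3 1 4 5 / 3 1 4 5 2 / 4 2 5 1 3.

4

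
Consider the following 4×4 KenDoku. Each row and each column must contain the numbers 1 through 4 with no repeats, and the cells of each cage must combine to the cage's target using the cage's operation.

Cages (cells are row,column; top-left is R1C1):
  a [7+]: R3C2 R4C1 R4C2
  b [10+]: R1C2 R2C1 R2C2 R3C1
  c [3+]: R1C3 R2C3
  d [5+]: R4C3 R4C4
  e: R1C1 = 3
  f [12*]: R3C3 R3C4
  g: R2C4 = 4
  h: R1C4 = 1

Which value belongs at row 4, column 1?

4

E is a freebie; hence R1C1 = 3.
Cage h is a single given cell, which forces R1C4 = 1.
Cage g is given; hence R2C4 = 4.
Column 4 now contains 4, which forces R3C4 = 3.
Column 4 already has 3, so R4C4 = 2.
Row 1 already has 1, leaving R1C3 = 2.
The 4 cells of cage b must have sum 10, leaving R2C2 = 3.
Cage c needs two cells with sum 3, leaving R2C3 = 1.
The 3 cells of cage a must have sum 7; hence R3C2 = 2.
Row 3 now contains 3; hence R3C3 = 4.
Cage d's pair has sum 5; hence R4C3 = 3.
Row 1 already has 2; hence R1C2 = 4.
Row 2 now contains 1; hence R2C1 = 2.
Row 3 already has 4; hence R3C1 = 1.
Column 1 already has 1, so R4C1 = 4.
4 is placed in column 2; hence R4C2 = 1.
The full grid is 3 4 2 1 / 2 3 1 4 / 1 2 4 3 / 4 1 3 2.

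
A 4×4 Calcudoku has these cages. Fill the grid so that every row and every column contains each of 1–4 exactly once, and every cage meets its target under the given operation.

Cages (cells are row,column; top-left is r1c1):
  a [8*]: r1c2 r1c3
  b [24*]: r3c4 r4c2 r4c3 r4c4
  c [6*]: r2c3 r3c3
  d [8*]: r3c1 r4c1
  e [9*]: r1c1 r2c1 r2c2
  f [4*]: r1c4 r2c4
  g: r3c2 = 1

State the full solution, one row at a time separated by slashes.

The 3 cells of cage e must have product 9, which forces r1c1 = 3.
Cage e needs product 9, which forces r2c1 = 1.
The 3 cells of cage e must have product 9, which forces r2c2 = 3.
Row 2 now contains 3, leaving r2c3 = 2.
Row 2 already has 1, leaving r2c4 = 4.
Cage g is given, leaving r3c2 = 1.
Column 3 now contains 2, so r3c3 = 3.
Row 3 now contains 3, so r3c4 = 2.
Cage a needs two cells with product 8, leaving r1c2 = 2.
Column 3 now contains 2, leaving r1c3 = 4.
4 is placed in column 4, so r1c4 = 1.
Row 3 now contains 2, which forces r3c1 = 4.
Cage d's pair has product 8, which forces r4c1 = 2.
Cage b needs product 24, so r4c2 = 4.
The 4 cells of cage b must have product 24; hence r4c3 = 1.
The 4 cells of cage b must have product 24, so r4c4 = 3.

3 2 4 1 / 1 3 2 4 / 4 1 3 2 / 2 4 1 3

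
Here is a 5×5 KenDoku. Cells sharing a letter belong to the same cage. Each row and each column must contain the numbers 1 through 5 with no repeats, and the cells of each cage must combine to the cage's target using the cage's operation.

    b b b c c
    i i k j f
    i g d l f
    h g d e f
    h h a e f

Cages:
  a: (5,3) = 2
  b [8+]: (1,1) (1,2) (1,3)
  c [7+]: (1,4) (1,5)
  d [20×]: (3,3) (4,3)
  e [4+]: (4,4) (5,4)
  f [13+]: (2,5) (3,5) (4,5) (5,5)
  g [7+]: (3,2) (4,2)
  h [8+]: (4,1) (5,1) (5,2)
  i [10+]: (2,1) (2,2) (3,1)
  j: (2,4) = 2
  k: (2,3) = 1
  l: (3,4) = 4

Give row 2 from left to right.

4 3 1 2 5

K is a freebie; hence (2,3) = 1.
Cage j is given; hence (2,4) = 2.
Cage l is a single given cell, which forces (3,4) = 4.
A is a freebie; hence (5,3) = 2.
Row 3 now contains 4, so (3,3) = 5.
The two cells of cage d must have product 20, leaving (4,3) = 4.
Column 3 already has 4, leaving (1,3) = 3.
3 is placed in row 1, which forces (1,4) = 5.
The two cells of cage g must have sum 7, so (3,2) = 2.
Cage g needs two cells with sum 7, leaving (4,2) = 5.
The two cells of cage c must have sum 7; hence (1,5) = 2.
The only place for 3 in row 2 is (2,2).
The 3 cells of cage i must have sum 10, which forces (2,1) = 4.
4 is placed in row 2, so (2,5) = 5.
Cage i has sum 10, so (3,1) = 3.
Row 3 already has 3; hence (3,5) = 1.
1 is placed in column 5, leaving (4,5) = 3.
Column 5 now contains 5, leaving (5,5) = 4.
Column 1 now contains 4, which forces (1,1) = 1.
The 3 cells of cage b must have sum 8, which forces (1,2) = 4.
Cage h has sum 8, which forces (4,1) = 2.
3 is placed in row 4; hence (4,4) = 1.
The 3 cells of cage h must have sum 8, leaving (5,1) = 5.
Row 5 already has 4, so (5,2) = 1.
The two cells of cage e must have sum 4; hence (5,4) = 3.
Completed grid: 1 4 3 5 2 / 4 3 1 2 5 / 3 2 5 4 1 / 2 5 4 1 3 / 5 1 2 3 4.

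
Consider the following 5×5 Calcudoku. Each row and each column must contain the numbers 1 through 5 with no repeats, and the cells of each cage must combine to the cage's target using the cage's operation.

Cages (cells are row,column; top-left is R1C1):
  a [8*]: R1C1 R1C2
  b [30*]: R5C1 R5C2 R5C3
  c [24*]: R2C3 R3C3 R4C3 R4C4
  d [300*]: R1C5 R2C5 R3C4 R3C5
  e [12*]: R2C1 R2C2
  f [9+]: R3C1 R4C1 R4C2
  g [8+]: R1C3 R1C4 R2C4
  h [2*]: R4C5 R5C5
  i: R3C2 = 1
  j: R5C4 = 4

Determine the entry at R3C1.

3

I is a freebie, so R3C2 = 1.
The 4 cells of cage d must have product 300, which forces R3C4 = 5.
J is a freebie, which forces R5C4 = 4.
In row 1, 1 can only go at R1C4, so R1C4 = 1.
Row 1 needs a 3, and only R1C5 is open for it.
The 4 cells of cage d must have product 300; hence R2C5 = 5.
Column 5 now contains 3, so R3C5 = 4.
The only place for 5 in row 1 is R1C3.
Cage g has sum 8, so R2C4 = 2.
2 is placed in column 4, leaving R4C4 = 3.
The 4 cells of cage c must have product 24; hence R3C3 = 2.
2 is placed in column 3, so R5C3 = 3.
2 is placed in row 3; hence R3C1 = 3.
Column 1 already has 3; hence R2C1 = 4.
Cage e needs two cells with product 12, leaving R2C2 = 3.
Row 2 now contains 4, so R2C3 = 1.
Column 3 already has 1, which forces R4C3 = 4.
Column 1 already has 4, which forces R1C1 = 2.
The two cells of cage a must have product 8, which forces R1C2 = 4.
Cage f needs sum 9; hence R4C1 = 1.
Cage f needs sum 9, which forces R4C2 = 5.
Row 4 already has 1; hence R4C5 = 2.
Column 1 now contains 2, so R5C1 = 5.
Column 2 already has 5, which forces R5C2 = 2.
Column 5 already has 2; hence R5C5 = 1.
Completed grid: 2 4 5 1 3 / 4 3 1 2 5 / 3 1 2 5 4 / 1 5 4 3 2 / 5 2 3 4 1.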